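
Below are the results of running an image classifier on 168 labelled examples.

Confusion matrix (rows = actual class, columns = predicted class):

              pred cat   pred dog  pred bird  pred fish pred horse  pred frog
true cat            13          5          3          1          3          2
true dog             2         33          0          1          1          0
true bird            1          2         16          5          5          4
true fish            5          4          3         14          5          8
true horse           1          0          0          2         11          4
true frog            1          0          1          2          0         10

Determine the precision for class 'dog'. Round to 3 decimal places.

Treat 'dog' as positive and all other classes as negative.
precision = TP/(TP+FP).
dog: TP=33, FP=5+2+4+0+0=11 → 33/44 = 0.7500

0.750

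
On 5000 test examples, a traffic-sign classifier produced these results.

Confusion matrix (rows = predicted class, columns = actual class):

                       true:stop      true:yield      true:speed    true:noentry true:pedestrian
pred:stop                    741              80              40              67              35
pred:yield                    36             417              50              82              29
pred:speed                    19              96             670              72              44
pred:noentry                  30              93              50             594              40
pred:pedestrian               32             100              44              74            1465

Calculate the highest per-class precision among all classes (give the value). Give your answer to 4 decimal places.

Per-class precision (TP/(TP+FP)):
  stop: TP=741, FP=80+40+67+35=222 → 741/963 = 0.76947
  yield: TP=417, FP=36+50+82+29=197 → 417/614 = 0.67915
  speed: TP=670, FP=19+96+72+44=231 → 670/901 = 0.74362
  noentry: TP=594, FP=30+93+50+40=213 → 594/807 = 0.73606
  pedestrian: TP=1465, FP=32+100+44+74=250 → 1465/1715 = 0.85423
Highest is class 'pedestrian' with precision = 0.8542.

0.8542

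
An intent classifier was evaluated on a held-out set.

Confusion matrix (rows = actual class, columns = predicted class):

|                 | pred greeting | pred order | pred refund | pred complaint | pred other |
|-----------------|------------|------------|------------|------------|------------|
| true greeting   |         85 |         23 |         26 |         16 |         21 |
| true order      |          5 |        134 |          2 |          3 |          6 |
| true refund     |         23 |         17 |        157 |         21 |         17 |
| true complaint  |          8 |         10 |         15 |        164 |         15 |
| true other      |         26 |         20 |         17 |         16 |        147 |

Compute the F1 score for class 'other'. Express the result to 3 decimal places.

0.681

F1 score = 2·TP/(2·TP+FP+FN).
other: TP=147, FP=21+6+17+15=59, FN=26+20+17+16=79 → 294/432 = 0.6806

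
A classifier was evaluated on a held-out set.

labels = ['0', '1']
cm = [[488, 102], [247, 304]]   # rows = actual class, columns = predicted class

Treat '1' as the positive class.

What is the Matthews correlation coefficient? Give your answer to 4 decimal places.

0.3954

MCC = (TP·TN − FP·FN) / √((TP+FP)(TP+FN)(TN+FP)(TN+FN))
Numerator = 304·488 − 102·247 = 123158
Denominator = √(406·551·590·735) = √97010106900 = 311464.4553
MCC = 123158 / 311464.4553 = 0.3954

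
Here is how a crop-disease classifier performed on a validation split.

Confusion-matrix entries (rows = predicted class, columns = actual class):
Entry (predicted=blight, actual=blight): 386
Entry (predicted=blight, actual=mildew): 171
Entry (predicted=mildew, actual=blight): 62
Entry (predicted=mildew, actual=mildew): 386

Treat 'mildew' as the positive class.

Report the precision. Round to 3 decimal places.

0.862

Precision = TP/(TP+FP) = 386/(386+62) = 386/448 = 0.862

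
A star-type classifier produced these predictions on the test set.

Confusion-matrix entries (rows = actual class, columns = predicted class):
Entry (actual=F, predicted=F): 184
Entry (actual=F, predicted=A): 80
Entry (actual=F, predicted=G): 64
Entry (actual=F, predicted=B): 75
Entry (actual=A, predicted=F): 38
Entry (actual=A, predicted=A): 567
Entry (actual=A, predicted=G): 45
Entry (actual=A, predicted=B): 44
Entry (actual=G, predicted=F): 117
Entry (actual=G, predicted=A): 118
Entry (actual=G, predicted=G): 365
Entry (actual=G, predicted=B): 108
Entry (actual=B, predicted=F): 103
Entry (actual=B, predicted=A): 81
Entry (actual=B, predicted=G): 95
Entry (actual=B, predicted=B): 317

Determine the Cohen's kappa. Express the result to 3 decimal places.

Observed agreement pₒ = trace/N = 1433/2401 = 0.5968
Expected agreement pₑ = Σ (rowᵢ·colᵢ)/N² = (403·442 + 694·846 + 708·569 + 596·544)/2401² = 0.2589
κ = (pₒ − pₑ)/(1 − pₑ) = (0.5968 − 0.2589)/(1 − 0.2589) = 0.456

0.456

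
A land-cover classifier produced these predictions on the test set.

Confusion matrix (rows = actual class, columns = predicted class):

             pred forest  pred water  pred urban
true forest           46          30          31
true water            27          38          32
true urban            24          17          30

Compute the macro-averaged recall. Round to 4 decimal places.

Per-class recall (TP/(TP+FN)):
  forest: TP=46, FN=30+31=61 → 46/107 = 0.42991
  water: TP=38, FN=27+32=59 → 38/97 = 0.39175
  urban: TP=30, FN=24+17=41 → 30/71 = 0.42254
Macro-recall = mean = (0.42991 + 0.39175 + 0.42254) / 3 = 0.4147

0.4147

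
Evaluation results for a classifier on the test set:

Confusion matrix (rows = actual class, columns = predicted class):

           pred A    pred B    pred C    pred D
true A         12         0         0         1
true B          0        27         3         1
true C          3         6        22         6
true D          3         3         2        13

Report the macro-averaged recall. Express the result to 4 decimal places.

0.7519

Per-class recall (TP/(TP+FN)):
  A: TP=12, FN=0+0+1=1 → 12/13 = 0.92308
  B: TP=27, FN=0+3+1=4 → 27/31 = 0.87097
  C: TP=22, FN=3+6+6=15 → 22/37 = 0.59459
  D: TP=13, FN=3+3+2=8 → 13/21 = 0.61905
Macro-recall = mean = (0.92308 + 0.87097 + 0.59459 + 0.61905) / 4 = 0.7519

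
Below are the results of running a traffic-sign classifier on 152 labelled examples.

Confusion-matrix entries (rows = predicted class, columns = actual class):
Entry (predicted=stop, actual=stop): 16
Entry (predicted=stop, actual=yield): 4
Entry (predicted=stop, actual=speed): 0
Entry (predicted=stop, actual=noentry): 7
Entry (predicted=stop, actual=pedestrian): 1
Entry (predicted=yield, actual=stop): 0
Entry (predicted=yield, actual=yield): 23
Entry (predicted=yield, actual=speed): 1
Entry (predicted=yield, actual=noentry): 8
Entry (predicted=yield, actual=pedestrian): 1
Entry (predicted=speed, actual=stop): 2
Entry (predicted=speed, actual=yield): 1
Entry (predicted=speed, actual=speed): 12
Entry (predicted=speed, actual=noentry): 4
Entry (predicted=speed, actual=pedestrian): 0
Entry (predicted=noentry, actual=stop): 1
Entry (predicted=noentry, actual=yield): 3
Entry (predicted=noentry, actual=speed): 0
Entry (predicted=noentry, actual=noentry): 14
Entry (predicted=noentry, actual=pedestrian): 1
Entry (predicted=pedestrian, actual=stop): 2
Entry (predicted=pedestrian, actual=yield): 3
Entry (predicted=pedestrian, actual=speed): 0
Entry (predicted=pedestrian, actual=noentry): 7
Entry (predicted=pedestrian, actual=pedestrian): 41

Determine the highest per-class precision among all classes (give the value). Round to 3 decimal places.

Per-class precision (TP/(TP+FP)):
  stop: TP=16, FP=4+0+7+1=12 → 16/28 = 0.5714
  yield: TP=23, FP=0+1+8+1=10 → 23/33 = 0.6970
  speed: TP=12, FP=2+1+4+0=7 → 12/19 = 0.6316
  noentry: TP=14, FP=1+3+0+1=5 → 14/19 = 0.7368
  pedestrian: TP=41, FP=2+3+0+7=12 → 41/53 = 0.7736
Highest is class 'pedestrian' with precision = 0.774.

0.774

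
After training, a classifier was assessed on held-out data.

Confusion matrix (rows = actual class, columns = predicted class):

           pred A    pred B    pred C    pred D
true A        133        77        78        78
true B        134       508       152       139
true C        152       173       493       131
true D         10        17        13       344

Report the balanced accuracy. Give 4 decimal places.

Balanced accuracy = mean of per-class recall.
  A: recall = 133/366 = 0.36339
  B: recall = 508/933 = 0.54448
  C: recall = 493/949 = 0.51949
  D: recall = 344/384 = 0.89583
Mean = (0.36339 + 0.54448 + 0.51949 + 0.89583) / 4 = 0.5808

0.5808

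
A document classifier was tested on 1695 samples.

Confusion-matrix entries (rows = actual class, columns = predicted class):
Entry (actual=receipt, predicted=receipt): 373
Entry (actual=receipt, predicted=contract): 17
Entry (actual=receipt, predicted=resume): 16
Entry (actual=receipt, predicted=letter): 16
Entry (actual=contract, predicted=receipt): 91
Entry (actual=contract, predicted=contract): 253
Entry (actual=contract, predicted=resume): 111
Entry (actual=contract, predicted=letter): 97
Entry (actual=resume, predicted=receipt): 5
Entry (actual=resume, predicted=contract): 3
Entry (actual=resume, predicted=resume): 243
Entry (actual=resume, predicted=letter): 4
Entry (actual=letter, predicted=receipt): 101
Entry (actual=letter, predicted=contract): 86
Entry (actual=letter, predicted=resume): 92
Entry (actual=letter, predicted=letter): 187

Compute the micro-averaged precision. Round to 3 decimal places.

0.623

Micro-averaging pools counts across classes: ΣTP=1056, ΣFP=639, ΣFN=639.
Micro-precision = TP/(TP+FP) on pooled counts = 0.623 (equals overall accuracy in single-label multiclass).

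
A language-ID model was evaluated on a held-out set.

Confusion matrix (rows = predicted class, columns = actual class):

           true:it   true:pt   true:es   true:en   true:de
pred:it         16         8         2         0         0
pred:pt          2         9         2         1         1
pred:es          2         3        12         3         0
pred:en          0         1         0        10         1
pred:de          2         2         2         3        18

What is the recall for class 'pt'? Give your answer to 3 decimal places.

0.391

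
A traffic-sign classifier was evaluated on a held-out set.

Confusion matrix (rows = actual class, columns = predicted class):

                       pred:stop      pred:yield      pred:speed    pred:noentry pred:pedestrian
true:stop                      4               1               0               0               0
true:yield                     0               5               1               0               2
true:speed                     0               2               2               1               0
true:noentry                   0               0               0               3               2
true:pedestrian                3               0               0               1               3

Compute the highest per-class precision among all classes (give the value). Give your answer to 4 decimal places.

0.6667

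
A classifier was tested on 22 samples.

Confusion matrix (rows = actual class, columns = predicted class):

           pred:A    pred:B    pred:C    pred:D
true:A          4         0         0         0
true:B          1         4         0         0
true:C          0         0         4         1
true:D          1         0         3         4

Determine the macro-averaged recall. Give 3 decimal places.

Per-class recall (TP/(TP+FN)):
  A: TP=4, FN=0+0+0=0 → 4/4 = 1.0000
  B: TP=4, FN=1+0+0=1 → 4/5 = 0.8000
  C: TP=4, FN=0+0+1=1 → 4/5 = 0.8000
  D: TP=4, FN=1+0+3=4 → 4/8 = 0.5000
Macro-recall = mean = (1.0000 + 0.8000 + 0.8000 + 0.5000) / 4 = 0.775

0.775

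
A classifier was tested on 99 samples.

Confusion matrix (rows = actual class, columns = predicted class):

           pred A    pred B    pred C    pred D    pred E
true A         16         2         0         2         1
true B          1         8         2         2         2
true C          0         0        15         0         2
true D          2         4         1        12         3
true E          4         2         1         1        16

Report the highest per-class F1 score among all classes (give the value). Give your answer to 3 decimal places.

Per-class F1 score (2·TP/(2·TP+FP+FN)):
  A: TP=16, FP=1+0+2+4=7, FN=2+0+2+1=5 → 32/44 = 0.7273
  B: TP=8, FP=2+0+4+2=8, FN=1+2+2+2=7 → 16/31 = 0.5161
  C: TP=15, FP=0+2+1+1=4, FN=0+0+0+2=2 → 30/36 = 0.8333
  D: TP=12, FP=2+2+0+1=5, FN=2+4+1+3=10 → 24/39 = 0.6154
  E: TP=16, FP=1+2+2+3=8, FN=4+2+1+1=8 → 32/48 = 0.6667
Highest is class 'C' with F1 score = 0.833.

0.833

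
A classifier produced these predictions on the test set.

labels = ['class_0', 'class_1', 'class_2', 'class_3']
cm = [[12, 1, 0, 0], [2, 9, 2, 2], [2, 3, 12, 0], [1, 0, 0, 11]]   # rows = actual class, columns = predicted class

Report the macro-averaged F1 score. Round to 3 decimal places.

Per-class F1 score (2·TP/(2·TP+FP+FN)):
  class_0: TP=12, FP=2+2+1=5, FN=1+0+0=1 → 24/30 = 0.8000
  class_1: TP=9, FP=1+3+0=4, FN=2+2+2=6 → 18/28 = 0.6429
  class_2: TP=12, FP=0+2+0=2, FN=2+3+0=5 → 24/31 = 0.7742
  class_3: TP=11, FP=0+2+0=2, FN=1+0+0=1 → 22/25 = 0.8800
Macro-F1 score = mean = (0.8000 + 0.6429 + 0.7742 + 0.8800) / 4 = 0.774

0.774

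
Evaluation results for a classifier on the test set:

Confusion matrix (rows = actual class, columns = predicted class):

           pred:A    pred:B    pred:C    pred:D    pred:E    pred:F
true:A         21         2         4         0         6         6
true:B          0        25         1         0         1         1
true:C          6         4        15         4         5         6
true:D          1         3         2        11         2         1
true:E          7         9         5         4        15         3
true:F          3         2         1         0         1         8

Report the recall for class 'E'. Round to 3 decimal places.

recall = TP/(TP+FN).
E: TP=15, FN=7+9+5+4+3=28 → 15/43 = 0.3488

0.349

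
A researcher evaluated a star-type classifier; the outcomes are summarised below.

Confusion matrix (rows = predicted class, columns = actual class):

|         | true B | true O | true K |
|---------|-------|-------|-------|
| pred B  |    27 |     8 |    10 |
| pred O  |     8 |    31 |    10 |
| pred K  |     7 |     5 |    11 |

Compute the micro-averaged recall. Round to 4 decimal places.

Micro-averaging pools counts across classes: ΣTP=69, ΣFP=48, ΣFN=48.
Micro-recall = TP/(TP+FN) on pooled counts = 0.5897 (equals overall accuracy in single-label multiclass).

0.5897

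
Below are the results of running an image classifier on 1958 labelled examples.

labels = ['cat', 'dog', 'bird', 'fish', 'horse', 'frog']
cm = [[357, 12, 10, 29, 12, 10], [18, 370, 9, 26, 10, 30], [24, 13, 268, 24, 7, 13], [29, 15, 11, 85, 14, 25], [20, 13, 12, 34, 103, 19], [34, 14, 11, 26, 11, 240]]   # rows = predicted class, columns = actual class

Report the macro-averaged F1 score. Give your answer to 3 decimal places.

0.686

Per-class F1 score (2·TP/(2·TP+FP+FN)):
  cat: TP=357, FP=12+10+29+12+10=73, FN=18+24+29+20+34=125 → 714/912 = 0.7829
  dog: TP=370, FP=18+9+26+10+30=93, FN=12+13+15+13+14=67 → 740/900 = 0.8222
  bird: TP=268, FP=24+13+24+7+13=81, FN=10+9+11+12+11=53 → 536/670 = 0.8000
  fish: TP=85, FP=29+15+11+14+25=94, FN=29+26+24+34+26=139 → 170/403 = 0.4218
  horse: TP=103, FP=20+13+12+34+19=98, FN=12+10+7+14+11=54 → 206/358 = 0.5754
  frog: TP=240, FP=34+14+11+26+11=96, FN=10+30+13+25+19=97 → 480/673 = 0.7132
Macro-F1 score = mean = (0.7829 + 0.8222 + 0.8000 + 0.4218 + 0.5754 + 0.7132) / 6 = 0.686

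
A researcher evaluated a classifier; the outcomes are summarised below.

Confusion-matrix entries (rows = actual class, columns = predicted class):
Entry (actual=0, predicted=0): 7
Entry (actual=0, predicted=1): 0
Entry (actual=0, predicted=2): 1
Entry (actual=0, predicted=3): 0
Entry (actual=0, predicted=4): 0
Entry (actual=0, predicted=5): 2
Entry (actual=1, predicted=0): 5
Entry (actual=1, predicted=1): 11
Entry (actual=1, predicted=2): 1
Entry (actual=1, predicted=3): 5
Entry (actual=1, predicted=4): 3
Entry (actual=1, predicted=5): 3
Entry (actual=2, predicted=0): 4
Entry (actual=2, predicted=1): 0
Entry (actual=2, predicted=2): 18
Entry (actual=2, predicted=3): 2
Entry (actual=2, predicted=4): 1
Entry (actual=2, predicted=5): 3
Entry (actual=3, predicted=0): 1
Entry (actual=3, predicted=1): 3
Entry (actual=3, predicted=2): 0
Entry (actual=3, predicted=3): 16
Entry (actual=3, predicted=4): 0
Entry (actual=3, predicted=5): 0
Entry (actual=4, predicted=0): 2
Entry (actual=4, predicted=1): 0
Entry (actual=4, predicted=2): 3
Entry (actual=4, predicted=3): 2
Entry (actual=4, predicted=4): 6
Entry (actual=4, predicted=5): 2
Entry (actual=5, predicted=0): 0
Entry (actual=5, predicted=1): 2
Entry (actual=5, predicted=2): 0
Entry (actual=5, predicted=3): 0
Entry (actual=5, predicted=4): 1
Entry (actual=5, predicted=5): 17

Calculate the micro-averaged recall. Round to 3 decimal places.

Micro-averaging pools counts across classes: ΣTP=75, ΣFP=46, ΣFN=46.
Micro-recall = TP/(TP+FN) on pooled counts = 0.620 (equals overall accuracy in single-label multiclass).

0.620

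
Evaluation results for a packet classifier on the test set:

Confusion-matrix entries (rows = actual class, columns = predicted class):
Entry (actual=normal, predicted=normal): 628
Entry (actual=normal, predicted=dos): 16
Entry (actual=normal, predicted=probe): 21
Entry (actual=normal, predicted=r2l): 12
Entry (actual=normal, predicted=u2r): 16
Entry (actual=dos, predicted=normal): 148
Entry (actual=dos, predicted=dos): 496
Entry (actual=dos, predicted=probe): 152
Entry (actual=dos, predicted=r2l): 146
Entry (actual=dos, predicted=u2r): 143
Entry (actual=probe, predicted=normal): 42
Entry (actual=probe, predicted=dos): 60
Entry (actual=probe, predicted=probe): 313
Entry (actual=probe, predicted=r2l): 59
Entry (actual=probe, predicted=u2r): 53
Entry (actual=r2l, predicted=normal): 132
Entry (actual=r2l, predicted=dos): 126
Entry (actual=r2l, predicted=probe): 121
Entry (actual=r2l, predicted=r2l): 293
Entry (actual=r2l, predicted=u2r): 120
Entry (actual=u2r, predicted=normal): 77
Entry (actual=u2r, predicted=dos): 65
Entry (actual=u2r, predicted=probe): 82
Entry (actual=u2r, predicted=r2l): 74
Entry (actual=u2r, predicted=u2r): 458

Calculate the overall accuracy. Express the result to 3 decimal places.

0.568

Accuracy = trace / total = (628+496+313+293+458=2188) / 3853 = 2188/3853 = 0.568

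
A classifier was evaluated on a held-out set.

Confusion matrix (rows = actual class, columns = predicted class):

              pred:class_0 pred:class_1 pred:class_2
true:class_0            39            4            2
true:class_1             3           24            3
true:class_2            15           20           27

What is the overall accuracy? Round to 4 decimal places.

0.6569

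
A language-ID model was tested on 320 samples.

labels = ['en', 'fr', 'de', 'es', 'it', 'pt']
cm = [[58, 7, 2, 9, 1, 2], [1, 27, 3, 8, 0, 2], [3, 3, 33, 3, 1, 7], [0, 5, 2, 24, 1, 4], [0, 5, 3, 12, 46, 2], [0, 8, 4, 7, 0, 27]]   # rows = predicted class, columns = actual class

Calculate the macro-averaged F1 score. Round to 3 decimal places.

0.656

Per-class F1 score (2·TP/(2·TP+FP+FN)):
  en: TP=58, FP=7+2+9+1+2=21, FN=1+3+0+0+0=4 → 116/141 = 0.8227
  fr: TP=27, FP=1+3+8+0+2=14, FN=7+3+5+5+8=28 → 54/96 = 0.5625
  de: TP=33, FP=3+3+3+1+7=17, FN=2+3+2+3+4=14 → 66/97 = 0.6804
  es: TP=24, FP=0+5+2+1+4=12, FN=9+8+3+12+7=39 → 48/99 = 0.4848
  it: TP=46, FP=0+5+3+12+2=22, FN=1+0+1+1+0=3 → 92/117 = 0.7863
  pt: TP=27, FP=0+8+4+7+0=19, FN=2+2+7+4+2=17 → 54/90 = 0.6000
Macro-F1 score = mean = (0.8227 + 0.5625 + 0.6804 + 0.4848 + 0.7863 + 0.6000) / 6 = 0.656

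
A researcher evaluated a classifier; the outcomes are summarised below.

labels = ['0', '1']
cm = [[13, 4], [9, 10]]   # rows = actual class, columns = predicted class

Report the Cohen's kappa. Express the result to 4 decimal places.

0.2866

Observed agreement pₒ = trace/N = 23/36 = 0.63889
Expected agreement pₑ = Σ (rowᵢ·colᵢ)/N² = (17·22 + 19·14)/36² = 0.49383
κ = (pₒ − pₑ)/(1 − pₑ) = (0.63889 − 0.49383)/(1 − 0.49383) = 0.2866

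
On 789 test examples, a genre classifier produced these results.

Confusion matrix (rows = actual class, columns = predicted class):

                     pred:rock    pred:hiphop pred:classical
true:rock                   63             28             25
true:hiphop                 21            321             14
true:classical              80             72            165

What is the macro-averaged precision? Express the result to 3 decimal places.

Per-class precision (TP/(TP+FP)):
  rock: TP=63, FP=21+80=101 → 63/164 = 0.3841
  hiphop: TP=321, FP=28+72=100 → 321/421 = 0.7625
  classical: TP=165, FP=25+14=39 → 165/204 = 0.8088
Macro-precision = mean = (0.3841 + 0.7625 + 0.8088) / 3 = 0.652

0.652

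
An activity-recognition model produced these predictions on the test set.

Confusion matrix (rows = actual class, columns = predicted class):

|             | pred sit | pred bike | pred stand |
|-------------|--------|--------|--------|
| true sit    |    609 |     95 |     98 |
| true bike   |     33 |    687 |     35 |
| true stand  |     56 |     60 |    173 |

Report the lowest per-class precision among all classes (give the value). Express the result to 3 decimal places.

0.565

Per-class precision (TP/(TP+FP)):
  sit: TP=609, FP=33+56=89 → 609/698 = 0.8725
  bike: TP=687, FP=95+60=155 → 687/842 = 0.8159
  stand: TP=173, FP=98+35=133 → 173/306 = 0.5654
Lowest is class 'stand' with precision = 0.565.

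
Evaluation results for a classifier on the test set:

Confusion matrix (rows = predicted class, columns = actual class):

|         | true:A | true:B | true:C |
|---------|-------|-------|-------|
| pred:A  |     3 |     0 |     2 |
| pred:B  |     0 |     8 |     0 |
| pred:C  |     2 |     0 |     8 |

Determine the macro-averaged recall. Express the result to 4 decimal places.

0.8000

Per-class recall (TP/(TP+FN)):
  A: TP=3, FN=0+2=2 → 3/5 = 0.60000
  B: TP=8, FN=0+0=0 → 8/8 = 1.00000
  C: TP=8, FN=2+0=2 → 8/10 = 0.80000
Macro-recall = mean = (0.60000 + 1.00000 + 0.80000) / 3 = 0.8000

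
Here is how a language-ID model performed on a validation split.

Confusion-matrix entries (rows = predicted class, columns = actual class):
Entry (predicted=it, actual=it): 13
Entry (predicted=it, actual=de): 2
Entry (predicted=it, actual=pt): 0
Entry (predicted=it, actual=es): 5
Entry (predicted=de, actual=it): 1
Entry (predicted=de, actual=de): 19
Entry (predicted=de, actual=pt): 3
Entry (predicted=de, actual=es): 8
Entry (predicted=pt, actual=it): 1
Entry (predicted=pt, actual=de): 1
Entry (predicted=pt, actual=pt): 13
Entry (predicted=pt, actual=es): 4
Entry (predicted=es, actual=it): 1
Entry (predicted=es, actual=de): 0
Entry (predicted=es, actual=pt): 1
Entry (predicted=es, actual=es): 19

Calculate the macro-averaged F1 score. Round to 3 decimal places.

Per-class F1 score (2·TP/(2·TP+FP+FN)):
  it: TP=13, FP=2+0+5=7, FN=1+1+1=3 → 26/36 = 0.7222
  de: TP=19, FP=1+3+8=12, FN=2+1+0=3 → 38/53 = 0.7170
  pt: TP=13, FP=1+1+4=6, FN=0+3+1=4 → 26/36 = 0.7222
  es: TP=19, FP=1+0+1=2, FN=5+8+4=17 → 38/57 = 0.6667
Macro-F1 score = mean = (0.7222 + 0.7170 + 0.7222 + 0.6667) / 4 = 0.707

0.707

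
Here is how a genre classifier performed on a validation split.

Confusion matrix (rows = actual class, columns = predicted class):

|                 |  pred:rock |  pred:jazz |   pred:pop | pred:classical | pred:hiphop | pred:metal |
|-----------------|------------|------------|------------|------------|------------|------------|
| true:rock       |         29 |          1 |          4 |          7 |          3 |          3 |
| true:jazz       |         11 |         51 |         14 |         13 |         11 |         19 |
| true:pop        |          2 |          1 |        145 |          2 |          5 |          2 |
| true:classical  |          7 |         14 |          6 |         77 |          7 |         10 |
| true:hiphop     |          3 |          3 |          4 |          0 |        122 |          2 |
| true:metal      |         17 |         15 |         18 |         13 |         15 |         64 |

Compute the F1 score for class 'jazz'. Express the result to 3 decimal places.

0.500

One-vs-rest for 'jazz': TP = diagonal; FP = other classes predicted 'jazz'; FN = 'jazz' predicted as other.
F1 score = 2·TP/(2·TP+FP+FN).
jazz: TP=51, FP=1+1+14+3+15=34, FN=11+14+13+11+19=68 → 102/204 = 0.5000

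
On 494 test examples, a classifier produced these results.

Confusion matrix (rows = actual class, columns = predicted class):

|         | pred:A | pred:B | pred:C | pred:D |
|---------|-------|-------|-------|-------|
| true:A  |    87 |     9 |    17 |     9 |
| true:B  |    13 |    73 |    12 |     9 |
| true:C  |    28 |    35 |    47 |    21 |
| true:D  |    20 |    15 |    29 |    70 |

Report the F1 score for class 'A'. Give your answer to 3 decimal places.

0.644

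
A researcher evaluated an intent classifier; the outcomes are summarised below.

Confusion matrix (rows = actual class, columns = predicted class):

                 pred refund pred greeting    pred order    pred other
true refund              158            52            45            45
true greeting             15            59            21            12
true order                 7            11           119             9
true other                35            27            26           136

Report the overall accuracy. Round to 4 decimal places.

0.6075

Accuracy = trace / total = (158+59+119+136=472) / 777 = 472/777 = 0.6075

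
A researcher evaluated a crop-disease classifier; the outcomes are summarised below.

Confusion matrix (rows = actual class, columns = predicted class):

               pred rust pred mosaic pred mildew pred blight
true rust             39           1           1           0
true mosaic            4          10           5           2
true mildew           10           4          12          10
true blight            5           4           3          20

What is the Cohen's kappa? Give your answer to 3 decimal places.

0.484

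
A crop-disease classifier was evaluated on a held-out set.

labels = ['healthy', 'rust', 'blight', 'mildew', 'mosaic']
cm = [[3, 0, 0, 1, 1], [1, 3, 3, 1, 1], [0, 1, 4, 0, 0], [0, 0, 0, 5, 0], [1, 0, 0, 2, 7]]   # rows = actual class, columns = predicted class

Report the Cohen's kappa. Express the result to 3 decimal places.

0.559

Observed agreement pₒ = trace/N = 22/34 = 0.6471
Expected agreement pₑ = Σ (rowᵢ·colᵢ)/N² = (5·5 + 9·4 + 5·7 + 5·9 + 10·9)/34² = 0.1998
κ = (pₒ − pₑ)/(1 − pₑ) = (0.6471 − 0.1998)/(1 − 0.1998) = 0.559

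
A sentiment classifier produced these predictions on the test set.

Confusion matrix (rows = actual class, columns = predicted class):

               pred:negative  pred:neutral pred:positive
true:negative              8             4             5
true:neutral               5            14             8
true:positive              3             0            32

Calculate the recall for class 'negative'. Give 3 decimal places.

0.471

One-vs-rest for 'negative': TP = diagonal; FP = other classes predicted 'negative'; FN = 'negative' predicted as other.
recall = TP/(TP+FN).
negative: TP=8, FN=4+5=9 → 8/17 = 0.4706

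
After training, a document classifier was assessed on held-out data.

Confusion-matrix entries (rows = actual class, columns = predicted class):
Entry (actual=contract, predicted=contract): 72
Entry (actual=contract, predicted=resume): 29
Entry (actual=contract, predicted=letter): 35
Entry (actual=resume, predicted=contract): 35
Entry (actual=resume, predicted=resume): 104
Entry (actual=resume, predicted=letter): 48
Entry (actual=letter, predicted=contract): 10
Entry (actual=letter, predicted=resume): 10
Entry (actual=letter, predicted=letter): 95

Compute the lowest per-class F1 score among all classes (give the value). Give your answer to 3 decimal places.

0.569

Per-class F1 score (2·TP/(2·TP+FP+FN)):
  contract: TP=72, FP=35+10=45, FN=29+35=64 → 144/253 = 0.5692
  resume: TP=104, FP=29+10=39, FN=35+48=83 → 208/330 = 0.6303
  letter: TP=95, FP=35+48=83, FN=10+10=20 → 190/293 = 0.6485
Lowest is class 'contract' with F1 score = 0.569.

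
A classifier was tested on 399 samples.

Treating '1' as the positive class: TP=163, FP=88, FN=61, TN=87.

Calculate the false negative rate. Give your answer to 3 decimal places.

0.272

FNR = FN/(FN+TP) = 61/(61+163) = 0.272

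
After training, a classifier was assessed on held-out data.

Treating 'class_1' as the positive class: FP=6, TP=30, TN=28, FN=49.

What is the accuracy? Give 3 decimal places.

0.513

Accuracy = (TP+TN)/N = (30+28)/113 = 0.513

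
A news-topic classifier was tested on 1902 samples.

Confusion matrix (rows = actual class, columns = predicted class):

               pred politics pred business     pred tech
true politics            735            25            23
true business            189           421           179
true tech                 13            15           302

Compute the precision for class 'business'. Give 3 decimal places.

precision = TP/(TP+FP).
business: TP=421, FP=25+15=40 → 421/461 = 0.9132

0.913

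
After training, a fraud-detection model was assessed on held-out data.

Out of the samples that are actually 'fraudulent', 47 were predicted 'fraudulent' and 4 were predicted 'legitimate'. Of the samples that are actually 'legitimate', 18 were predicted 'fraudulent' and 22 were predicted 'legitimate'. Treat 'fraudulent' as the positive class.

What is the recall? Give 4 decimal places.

0.9216

Recall = TP/(TP+FN) = 47/(47+4) = 47/51 = 0.9216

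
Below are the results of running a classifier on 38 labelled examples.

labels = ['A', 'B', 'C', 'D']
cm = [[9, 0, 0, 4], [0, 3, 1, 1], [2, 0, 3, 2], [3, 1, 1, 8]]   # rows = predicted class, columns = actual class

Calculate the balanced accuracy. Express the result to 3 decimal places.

0.632

Balanced accuracy = mean of per-class recall.
  A: recall = 9/14 = 0.6429
  B: recall = 3/4 = 0.7500
  C: recall = 3/5 = 0.6000
  D: recall = 8/15 = 0.5333
Mean = (0.6429 + 0.7500 + 0.6000 + 0.5333) / 4 = 0.632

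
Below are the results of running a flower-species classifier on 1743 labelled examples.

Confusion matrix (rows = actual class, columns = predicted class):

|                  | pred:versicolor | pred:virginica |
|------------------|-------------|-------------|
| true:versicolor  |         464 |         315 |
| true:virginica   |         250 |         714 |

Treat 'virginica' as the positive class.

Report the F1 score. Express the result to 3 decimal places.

0.717

Precision = TP/(TP+FP) = 714/1029 = 0.6939
Recall = TP/(TP+FN) = 714/964 = 0.7407
F1 = 2·TP/(2·TP+FP+FN) = 1428/1993 = 0.717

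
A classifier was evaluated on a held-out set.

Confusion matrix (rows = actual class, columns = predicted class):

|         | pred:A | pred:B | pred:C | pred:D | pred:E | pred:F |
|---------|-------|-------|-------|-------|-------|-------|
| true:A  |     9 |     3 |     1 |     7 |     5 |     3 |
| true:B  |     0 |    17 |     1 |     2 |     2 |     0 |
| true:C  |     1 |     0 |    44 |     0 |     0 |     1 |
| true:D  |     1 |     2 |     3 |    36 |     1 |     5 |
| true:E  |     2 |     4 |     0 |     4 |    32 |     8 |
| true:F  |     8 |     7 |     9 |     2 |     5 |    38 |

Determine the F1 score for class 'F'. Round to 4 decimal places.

0.6129

F1 score = 2·TP/(2·TP+FP+FN).
F: TP=38, FP=3+0+1+5+8=17, FN=8+7+9+2+5=31 → 76/124 = 0.61290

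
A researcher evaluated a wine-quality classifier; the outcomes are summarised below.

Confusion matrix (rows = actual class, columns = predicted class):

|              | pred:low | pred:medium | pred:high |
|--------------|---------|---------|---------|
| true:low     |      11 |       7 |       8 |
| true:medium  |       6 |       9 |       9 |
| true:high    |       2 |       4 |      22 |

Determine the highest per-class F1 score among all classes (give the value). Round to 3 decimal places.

0.657

Per-class F1 score (2·TP/(2·TP+FP+FN)):
  low: TP=11, FP=6+2=8, FN=7+8=15 → 22/45 = 0.4889
  medium: TP=9, FP=7+4=11, FN=6+9=15 → 18/44 = 0.4091
  high: TP=22, FP=8+9=17, FN=2+4=6 → 44/67 = 0.6567
Highest is class 'high' with F1 score = 0.657.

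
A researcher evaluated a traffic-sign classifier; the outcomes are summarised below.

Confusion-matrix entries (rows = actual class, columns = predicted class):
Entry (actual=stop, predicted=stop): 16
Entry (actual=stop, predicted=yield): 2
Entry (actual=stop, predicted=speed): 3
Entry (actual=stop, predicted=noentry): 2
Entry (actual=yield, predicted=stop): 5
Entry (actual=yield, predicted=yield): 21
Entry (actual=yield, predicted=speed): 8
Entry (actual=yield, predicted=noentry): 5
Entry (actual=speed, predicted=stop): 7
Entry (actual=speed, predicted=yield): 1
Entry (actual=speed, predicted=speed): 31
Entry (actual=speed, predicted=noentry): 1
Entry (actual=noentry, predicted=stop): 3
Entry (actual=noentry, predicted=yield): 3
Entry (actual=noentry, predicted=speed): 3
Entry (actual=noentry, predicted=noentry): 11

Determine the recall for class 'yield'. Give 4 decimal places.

Take TP from the diagonal, FP from the rest of the 'yield' prediction marginal, FN from the rest of the 'yield' actual marginal.
recall = TP/(TP+FN).
yield: TP=21, FN=5+8+5=18 → 21/39 = 0.53846

0.5385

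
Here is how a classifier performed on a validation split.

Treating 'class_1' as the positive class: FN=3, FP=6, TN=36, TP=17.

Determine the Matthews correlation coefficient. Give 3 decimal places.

0.684

MCC = (TP·TN − FP·FN) / √((TP+FP)(TP+FN)(TN+FP)(TN+FN))
Numerator = 17·36 − 6·3 = 594
Denominator = √(23·20·42·39) = √753480 = 868.0323
MCC = 594 / 868.0323 = 0.684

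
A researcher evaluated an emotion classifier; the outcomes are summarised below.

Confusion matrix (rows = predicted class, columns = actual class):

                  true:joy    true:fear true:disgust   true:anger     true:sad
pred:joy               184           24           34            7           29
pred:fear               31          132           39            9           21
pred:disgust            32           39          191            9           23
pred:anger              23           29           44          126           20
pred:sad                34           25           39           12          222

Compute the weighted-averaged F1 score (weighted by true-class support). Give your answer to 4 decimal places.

0.6192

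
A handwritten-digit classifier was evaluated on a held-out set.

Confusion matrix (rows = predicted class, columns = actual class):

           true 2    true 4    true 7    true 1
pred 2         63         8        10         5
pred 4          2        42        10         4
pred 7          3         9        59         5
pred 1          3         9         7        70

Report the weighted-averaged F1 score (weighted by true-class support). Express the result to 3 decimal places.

Per-class F1 score (2·TP/(2·TP+FP+FN)):
  2: TP=63, FP=8+10+5=23, FN=2+3+3=8 → 126/157 = 0.8025
  4: TP=42, FP=2+10+4=16, FN=8+9+9=26 → 84/126 = 0.6667
  7: TP=59, FP=3+9+5=17, FN=10+10+7=27 → 118/162 = 0.7284
  1: TP=70, FP=3+9+7=19, FN=5+4+5=14 → 140/173 = 0.8092
Weighted-F1 score = Σ (supportᵢ/N)·F1 scoreᵢ with N=309: (71/309)·0.8025 + (68/309)·0.6667 + (86/309)·0.7284 + (84/309)·0.8092 = 0.754

0.754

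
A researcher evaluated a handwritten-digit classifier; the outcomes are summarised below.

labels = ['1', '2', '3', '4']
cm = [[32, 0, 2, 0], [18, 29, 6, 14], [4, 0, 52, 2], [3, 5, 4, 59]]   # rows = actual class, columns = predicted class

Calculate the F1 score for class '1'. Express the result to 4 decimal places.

Treat '1' as positive and all other classes as negative.
F1 score = 2·TP/(2·TP+FP+FN).
1: TP=32, FP=18+4+3=25, FN=0+2+0=2 → 64/91 = 0.70330

0.7033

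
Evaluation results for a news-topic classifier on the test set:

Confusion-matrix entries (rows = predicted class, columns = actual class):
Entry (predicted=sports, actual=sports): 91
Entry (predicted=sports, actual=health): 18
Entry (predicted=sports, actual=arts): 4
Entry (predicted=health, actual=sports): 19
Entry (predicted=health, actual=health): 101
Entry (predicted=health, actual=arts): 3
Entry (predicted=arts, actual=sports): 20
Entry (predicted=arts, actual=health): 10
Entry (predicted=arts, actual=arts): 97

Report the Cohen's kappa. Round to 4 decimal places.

Observed agreement pₒ = trace/N = 289/363 = 0.79614
Expected agreement pₑ = Σ (rowᵢ·colᵢ)/N² = (130·113 + 129·123 + 104·127)/363² = 0.33213
κ = (pₒ − pₑ)/(1 − pₑ) = (0.79614 − 0.33213)/(1 − 0.33213) = 0.6948

0.6948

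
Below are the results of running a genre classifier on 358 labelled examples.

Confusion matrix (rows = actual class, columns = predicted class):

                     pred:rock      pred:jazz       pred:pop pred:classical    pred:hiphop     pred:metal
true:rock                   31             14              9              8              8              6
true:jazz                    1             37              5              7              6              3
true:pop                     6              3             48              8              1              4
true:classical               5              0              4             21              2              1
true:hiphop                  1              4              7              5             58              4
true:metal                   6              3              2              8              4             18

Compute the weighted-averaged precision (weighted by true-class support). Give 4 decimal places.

Per-class precision (TP/(TP+FP)):
  rock: TP=31, FP=1+6+5+1+6=19 → 31/50 = 0.62000
  jazz: TP=37, FP=14+3+0+4+3=24 → 37/61 = 0.60656
  pop: TP=48, FP=9+5+4+7+2=27 → 48/75 = 0.64000
  classical: TP=21, FP=8+7+8+5+8=36 → 21/57 = 0.36842
  hiphop: TP=58, FP=8+6+1+2+4=21 → 58/79 = 0.73418
  metal: TP=18, FP=6+3+4+1+4=18 → 18/36 = 0.50000
Weighted-precision = Σ (supportᵢ/N)·precisionᵢ with N=358: (76/358)·0.62000 + (59/358)·0.60656 + (70/358)·0.64000 + (33/358)·0.36842 + (79/358)·0.73418 + (41/358)·0.50000 = 0.6100

0.6100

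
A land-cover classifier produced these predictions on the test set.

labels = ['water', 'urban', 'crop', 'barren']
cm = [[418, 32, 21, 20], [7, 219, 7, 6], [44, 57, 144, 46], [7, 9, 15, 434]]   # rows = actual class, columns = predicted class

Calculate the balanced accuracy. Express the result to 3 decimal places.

Balanced accuracy = mean of per-class recall.
  water: recall = 418/491 = 0.8513
  urban: recall = 219/239 = 0.9163
  crop: recall = 144/291 = 0.4948
  barren: recall = 434/465 = 0.9333
Mean = (0.8513 + 0.9163 + 0.4948 + 0.9333) / 4 = 0.799

0.799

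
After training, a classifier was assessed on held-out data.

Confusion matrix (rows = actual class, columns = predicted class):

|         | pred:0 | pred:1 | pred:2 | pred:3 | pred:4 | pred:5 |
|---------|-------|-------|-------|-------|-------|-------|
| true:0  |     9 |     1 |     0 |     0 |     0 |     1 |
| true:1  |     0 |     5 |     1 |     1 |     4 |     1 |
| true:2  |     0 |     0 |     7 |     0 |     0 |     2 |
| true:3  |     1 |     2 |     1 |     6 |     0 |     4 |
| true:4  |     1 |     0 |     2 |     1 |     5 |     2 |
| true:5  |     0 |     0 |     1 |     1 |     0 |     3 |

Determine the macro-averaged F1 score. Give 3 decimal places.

Per-class F1 score (2·TP/(2·TP+FP+FN)):
  0: TP=9, FP=0+0+1+1+0=2, FN=1+0+0+0+1=2 → 18/22 = 0.8182
  1: TP=5, FP=1+0+2+0+0=3, FN=0+1+1+4+1=7 → 10/20 = 0.5000
  2: TP=7, FP=0+1+1+2+1=5, FN=0+0+0+0+2=2 → 14/21 = 0.6667
  3: TP=6, FP=0+1+0+1+1=3, FN=1+2+1+0+4=8 → 12/23 = 0.5217
  4: TP=5, FP=0+4+0+0+0=4, FN=1+0+2+1+2=6 → 10/20 = 0.5000
  5: TP=3, FP=1+1+2+4+2=10, FN=0+0+1+1+0=2 → 6/18 = 0.3333
Macro-F1 score = mean = (0.8182 + 0.5000 + 0.6667 + 0.5217 + 0.5000 + 0.3333) / 6 = 0.557

0.557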